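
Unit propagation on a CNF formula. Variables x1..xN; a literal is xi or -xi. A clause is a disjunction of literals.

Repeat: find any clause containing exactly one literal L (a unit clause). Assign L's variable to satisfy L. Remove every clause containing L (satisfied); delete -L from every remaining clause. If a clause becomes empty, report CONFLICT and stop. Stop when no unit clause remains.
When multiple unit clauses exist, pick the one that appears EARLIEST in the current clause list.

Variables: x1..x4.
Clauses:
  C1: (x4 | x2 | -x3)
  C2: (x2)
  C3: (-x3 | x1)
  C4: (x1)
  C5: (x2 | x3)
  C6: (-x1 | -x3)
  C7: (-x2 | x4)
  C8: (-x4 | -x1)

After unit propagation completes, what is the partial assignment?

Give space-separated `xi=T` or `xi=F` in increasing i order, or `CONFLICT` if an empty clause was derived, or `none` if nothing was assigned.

unit clause [2] forces x2=T; simplify:
  drop -2 from [-2, 4] -> [4]
  satisfied 3 clause(s); 5 remain; assigned so far: [2]
unit clause [1] forces x1=T; simplify:
  drop -1 from [-1, -3] -> [-3]
  drop -1 from [-4, -1] -> [-4]
  satisfied 2 clause(s); 3 remain; assigned so far: [1, 2]
unit clause [-3] forces x3=F; simplify:
  satisfied 1 clause(s); 2 remain; assigned so far: [1, 2, 3]
unit clause [4] forces x4=T; simplify:
  drop -4 from [-4] -> [] (empty!)
  satisfied 1 clause(s); 1 remain; assigned so far: [1, 2, 3, 4]
CONFLICT (empty clause)

Answer: CONFLICT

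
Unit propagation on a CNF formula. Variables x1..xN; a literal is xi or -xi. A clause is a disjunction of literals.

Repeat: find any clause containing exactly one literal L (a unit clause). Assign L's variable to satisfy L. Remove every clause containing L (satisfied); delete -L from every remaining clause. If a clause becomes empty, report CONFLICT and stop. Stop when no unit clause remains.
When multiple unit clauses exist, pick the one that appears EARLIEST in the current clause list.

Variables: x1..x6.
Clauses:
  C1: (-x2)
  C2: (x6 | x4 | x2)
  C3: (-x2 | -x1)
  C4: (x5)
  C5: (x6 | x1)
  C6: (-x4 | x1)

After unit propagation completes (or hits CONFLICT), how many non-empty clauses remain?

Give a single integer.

unit clause [-2] forces x2=F; simplify:
  drop 2 from [6, 4, 2] -> [6, 4]
  satisfied 2 clause(s); 4 remain; assigned so far: [2]
unit clause [5] forces x5=T; simplify:
  satisfied 1 clause(s); 3 remain; assigned so far: [2, 5]

Answer: 3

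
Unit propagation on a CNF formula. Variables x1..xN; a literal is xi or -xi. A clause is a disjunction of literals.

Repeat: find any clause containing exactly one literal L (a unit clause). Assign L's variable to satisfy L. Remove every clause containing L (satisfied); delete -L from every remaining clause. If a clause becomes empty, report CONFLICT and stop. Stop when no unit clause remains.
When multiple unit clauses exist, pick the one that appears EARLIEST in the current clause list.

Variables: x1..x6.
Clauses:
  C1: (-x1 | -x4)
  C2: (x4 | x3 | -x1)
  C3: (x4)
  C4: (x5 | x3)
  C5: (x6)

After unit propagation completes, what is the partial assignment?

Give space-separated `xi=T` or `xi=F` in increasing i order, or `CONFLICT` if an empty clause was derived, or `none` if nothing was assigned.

Answer: x1=F x4=T x6=T

Derivation:
unit clause [4] forces x4=T; simplify:
  drop -4 from [-1, -4] -> [-1]
  satisfied 2 clause(s); 3 remain; assigned so far: [4]
unit clause [-1] forces x1=F; simplify:
  satisfied 1 clause(s); 2 remain; assigned so far: [1, 4]
unit clause [6] forces x6=T; simplify:
  satisfied 1 clause(s); 1 remain; assigned so far: [1, 4, 6]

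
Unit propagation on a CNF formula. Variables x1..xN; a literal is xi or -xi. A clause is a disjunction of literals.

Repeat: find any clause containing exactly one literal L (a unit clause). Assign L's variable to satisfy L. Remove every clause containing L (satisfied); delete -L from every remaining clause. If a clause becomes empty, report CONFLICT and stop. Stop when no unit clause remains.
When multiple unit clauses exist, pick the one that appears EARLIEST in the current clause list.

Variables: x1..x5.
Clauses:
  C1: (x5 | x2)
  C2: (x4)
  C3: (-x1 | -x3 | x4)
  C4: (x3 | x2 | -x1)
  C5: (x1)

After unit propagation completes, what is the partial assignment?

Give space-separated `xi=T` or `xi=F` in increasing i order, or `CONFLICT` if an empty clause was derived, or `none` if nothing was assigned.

unit clause [4] forces x4=T; simplify:
  satisfied 2 clause(s); 3 remain; assigned so far: [4]
unit clause [1] forces x1=T; simplify:
  drop -1 from [3, 2, -1] -> [3, 2]
  satisfied 1 clause(s); 2 remain; assigned so far: [1, 4]

Answer: x1=T x4=T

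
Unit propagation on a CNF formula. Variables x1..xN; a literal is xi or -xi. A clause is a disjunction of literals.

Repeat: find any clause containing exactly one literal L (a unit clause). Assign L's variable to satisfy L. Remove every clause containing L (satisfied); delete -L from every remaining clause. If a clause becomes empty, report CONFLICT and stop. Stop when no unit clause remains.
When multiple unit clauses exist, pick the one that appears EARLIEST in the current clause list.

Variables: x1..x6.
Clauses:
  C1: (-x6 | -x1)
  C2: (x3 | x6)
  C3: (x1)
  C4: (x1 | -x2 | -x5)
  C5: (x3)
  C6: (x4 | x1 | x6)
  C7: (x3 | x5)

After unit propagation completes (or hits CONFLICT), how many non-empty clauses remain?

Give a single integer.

unit clause [1] forces x1=T; simplify:
  drop -1 from [-6, -1] -> [-6]
  satisfied 3 clause(s); 4 remain; assigned so far: [1]
unit clause [-6] forces x6=F; simplify:
  drop 6 from [3, 6] -> [3]
  satisfied 1 clause(s); 3 remain; assigned so far: [1, 6]
unit clause [3] forces x3=T; simplify:
  satisfied 3 clause(s); 0 remain; assigned so far: [1, 3, 6]

Answer: 0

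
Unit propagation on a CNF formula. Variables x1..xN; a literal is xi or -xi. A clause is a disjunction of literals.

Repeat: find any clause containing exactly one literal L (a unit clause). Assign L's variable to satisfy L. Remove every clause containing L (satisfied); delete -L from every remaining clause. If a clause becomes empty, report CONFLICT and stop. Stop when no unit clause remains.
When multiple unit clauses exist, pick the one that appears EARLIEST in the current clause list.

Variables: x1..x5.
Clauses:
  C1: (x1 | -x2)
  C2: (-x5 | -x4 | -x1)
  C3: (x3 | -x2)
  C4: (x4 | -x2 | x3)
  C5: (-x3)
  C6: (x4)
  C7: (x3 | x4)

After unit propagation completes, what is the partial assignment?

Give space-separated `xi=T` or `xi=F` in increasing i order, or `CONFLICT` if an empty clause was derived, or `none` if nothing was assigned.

unit clause [-3] forces x3=F; simplify:
  drop 3 from [3, -2] -> [-2]
  drop 3 from [4, -2, 3] -> [4, -2]
  drop 3 from [3, 4] -> [4]
  satisfied 1 clause(s); 6 remain; assigned so far: [3]
unit clause [-2] forces x2=F; simplify:
  satisfied 3 clause(s); 3 remain; assigned so far: [2, 3]
unit clause [4] forces x4=T; simplify:
  drop -4 from [-5, -4, -1] -> [-5, -1]
  satisfied 2 clause(s); 1 remain; assigned so far: [2, 3, 4]

Answer: x2=F x3=F x4=T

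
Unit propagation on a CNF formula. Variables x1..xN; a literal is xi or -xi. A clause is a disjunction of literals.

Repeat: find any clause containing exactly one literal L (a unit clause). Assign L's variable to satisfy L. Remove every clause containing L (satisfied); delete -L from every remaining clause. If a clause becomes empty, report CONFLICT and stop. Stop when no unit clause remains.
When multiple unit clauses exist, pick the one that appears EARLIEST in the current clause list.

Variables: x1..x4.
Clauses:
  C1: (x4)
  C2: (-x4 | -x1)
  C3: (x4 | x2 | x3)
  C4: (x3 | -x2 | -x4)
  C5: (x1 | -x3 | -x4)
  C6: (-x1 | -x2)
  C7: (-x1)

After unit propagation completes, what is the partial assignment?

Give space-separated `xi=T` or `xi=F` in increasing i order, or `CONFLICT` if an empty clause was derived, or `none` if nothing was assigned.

Answer: x1=F x2=F x3=F x4=T

Derivation:
unit clause [4] forces x4=T; simplify:
  drop -4 from [-4, -1] -> [-1]
  drop -4 from [3, -2, -4] -> [3, -2]
  drop -4 from [1, -3, -4] -> [1, -3]
  satisfied 2 clause(s); 5 remain; assigned so far: [4]
unit clause [-1] forces x1=F; simplify:
  drop 1 from [1, -3] -> [-3]
  satisfied 3 clause(s); 2 remain; assigned so far: [1, 4]
unit clause [-3] forces x3=F; simplify:
  drop 3 from [3, -2] -> [-2]
  satisfied 1 clause(s); 1 remain; assigned so far: [1, 3, 4]
unit clause [-2] forces x2=F; simplify:
  satisfied 1 clause(s); 0 remain; assigned so far: [1, 2, 3, 4]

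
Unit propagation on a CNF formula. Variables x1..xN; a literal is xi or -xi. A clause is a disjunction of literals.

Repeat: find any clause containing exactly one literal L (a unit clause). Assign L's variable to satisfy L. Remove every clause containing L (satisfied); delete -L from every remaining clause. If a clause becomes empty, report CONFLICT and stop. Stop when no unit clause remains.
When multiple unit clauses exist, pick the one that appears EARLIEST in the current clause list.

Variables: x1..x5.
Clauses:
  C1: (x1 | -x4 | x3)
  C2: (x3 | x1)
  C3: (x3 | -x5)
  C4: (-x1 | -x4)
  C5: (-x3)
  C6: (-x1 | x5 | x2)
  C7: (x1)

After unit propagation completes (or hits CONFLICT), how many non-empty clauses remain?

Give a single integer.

unit clause [-3] forces x3=F; simplify:
  drop 3 from [1, -4, 3] -> [1, -4]
  drop 3 from [3, 1] -> [1]
  drop 3 from [3, -5] -> [-5]
  satisfied 1 clause(s); 6 remain; assigned so far: [3]
unit clause [1] forces x1=T; simplify:
  drop -1 from [-1, -4] -> [-4]
  drop -1 from [-1, 5, 2] -> [5, 2]
  satisfied 3 clause(s); 3 remain; assigned so far: [1, 3]
unit clause [-5] forces x5=F; simplify:
  drop 5 from [5, 2] -> [2]
  satisfied 1 clause(s); 2 remain; assigned so far: [1, 3, 5]
unit clause [-4] forces x4=F; simplify:
  satisfied 1 clause(s); 1 remain; assigned so far: [1, 3, 4, 5]
unit clause [2] forces x2=T; simplify:
  satisfied 1 clause(s); 0 remain; assigned so far: [1, 2, 3, 4, 5]

Answer: 0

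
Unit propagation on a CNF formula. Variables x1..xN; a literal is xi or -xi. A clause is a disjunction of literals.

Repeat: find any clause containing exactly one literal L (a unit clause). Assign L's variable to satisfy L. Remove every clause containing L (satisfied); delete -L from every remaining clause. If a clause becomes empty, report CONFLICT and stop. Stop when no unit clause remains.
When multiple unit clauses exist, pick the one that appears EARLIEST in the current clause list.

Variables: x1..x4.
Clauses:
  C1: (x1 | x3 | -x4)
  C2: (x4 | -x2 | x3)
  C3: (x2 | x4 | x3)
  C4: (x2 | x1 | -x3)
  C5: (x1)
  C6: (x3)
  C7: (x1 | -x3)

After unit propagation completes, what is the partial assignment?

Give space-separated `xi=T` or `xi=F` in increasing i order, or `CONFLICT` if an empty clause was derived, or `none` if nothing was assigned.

Answer: x1=T x3=T

Derivation:
unit clause [1] forces x1=T; simplify:
  satisfied 4 clause(s); 3 remain; assigned so far: [1]
unit clause [3] forces x3=T; simplify:
  satisfied 3 clause(s); 0 remain; assigned so far: [1, 3]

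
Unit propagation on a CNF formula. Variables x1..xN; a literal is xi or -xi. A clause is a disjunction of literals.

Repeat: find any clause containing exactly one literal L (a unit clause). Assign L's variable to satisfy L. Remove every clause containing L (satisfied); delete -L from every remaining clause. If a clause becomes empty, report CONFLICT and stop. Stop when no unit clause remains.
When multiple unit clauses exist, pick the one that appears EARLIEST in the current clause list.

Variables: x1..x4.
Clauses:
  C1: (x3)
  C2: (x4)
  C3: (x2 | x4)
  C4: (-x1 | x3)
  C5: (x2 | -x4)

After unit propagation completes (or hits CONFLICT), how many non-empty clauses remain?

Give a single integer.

Answer: 0

Derivation:
unit clause [3] forces x3=T; simplify:
  satisfied 2 clause(s); 3 remain; assigned so far: [3]
unit clause [4] forces x4=T; simplify:
  drop -4 from [2, -4] -> [2]
  satisfied 2 clause(s); 1 remain; assigned so far: [3, 4]
unit clause [2] forces x2=T; simplify:
  satisfied 1 clause(s); 0 remain; assigned so far: [2, 3, 4]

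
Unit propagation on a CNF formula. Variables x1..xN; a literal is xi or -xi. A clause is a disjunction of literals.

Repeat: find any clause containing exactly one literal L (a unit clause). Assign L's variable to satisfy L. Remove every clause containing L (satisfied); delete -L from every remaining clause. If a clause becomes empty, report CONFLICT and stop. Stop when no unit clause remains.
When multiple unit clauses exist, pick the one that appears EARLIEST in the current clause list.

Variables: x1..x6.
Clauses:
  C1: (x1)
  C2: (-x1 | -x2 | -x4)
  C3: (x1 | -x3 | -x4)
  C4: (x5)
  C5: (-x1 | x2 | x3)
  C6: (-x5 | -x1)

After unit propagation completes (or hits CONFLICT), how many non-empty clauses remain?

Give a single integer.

Answer: 2

Derivation:
unit clause [1] forces x1=T; simplify:
  drop -1 from [-1, -2, -4] -> [-2, -4]
  drop -1 from [-1, 2, 3] -> [2, 3]
  drop -1 from [-5, -1] -> [-5]
  satisfied 2 clause(s); 4 remain; assigned so far: [1]
unit clause [5] forces x5=T; simplify:
  drop -5 from [-5] -> [] (empty!)
  satisfied 1 clause(s); 3 remain; assigned so far: [1, 5]
CONFLICT (empty clause)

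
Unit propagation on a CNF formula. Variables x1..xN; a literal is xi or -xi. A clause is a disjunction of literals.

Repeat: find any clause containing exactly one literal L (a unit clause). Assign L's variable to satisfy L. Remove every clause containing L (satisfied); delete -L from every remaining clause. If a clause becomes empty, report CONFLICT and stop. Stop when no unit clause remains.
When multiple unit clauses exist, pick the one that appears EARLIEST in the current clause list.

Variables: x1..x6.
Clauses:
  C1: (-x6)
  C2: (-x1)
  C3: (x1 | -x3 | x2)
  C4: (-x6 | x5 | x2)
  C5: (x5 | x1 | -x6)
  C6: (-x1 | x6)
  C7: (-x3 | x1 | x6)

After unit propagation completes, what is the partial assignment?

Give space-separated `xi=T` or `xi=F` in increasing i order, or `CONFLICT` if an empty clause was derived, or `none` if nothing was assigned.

unit clause [-6] forces x6=F; simplify:
  drop 6 from [-1, 6] -> [-1]
  drop 6 from [-3, 1, 6] -> [-3, 1]
  satisfied 3 clause(s); 4 remain; assigned so far: [6]
unit clause [-1] forces x1=F; simplify:
  drop 1 from [1, -3, 2] -> [-3, 2]
  drop 1 from [-3, 1] -> [-3]
  satisfied 2 clause(s); 2 remain; assigned so far: [1, 6]
unit clause [-3] forces x3=F; simplify:
  satisfied 2 clause(s); 0 remain; assigned so far: [1, 3, 6]

Answer: x1=F x3=F x6=F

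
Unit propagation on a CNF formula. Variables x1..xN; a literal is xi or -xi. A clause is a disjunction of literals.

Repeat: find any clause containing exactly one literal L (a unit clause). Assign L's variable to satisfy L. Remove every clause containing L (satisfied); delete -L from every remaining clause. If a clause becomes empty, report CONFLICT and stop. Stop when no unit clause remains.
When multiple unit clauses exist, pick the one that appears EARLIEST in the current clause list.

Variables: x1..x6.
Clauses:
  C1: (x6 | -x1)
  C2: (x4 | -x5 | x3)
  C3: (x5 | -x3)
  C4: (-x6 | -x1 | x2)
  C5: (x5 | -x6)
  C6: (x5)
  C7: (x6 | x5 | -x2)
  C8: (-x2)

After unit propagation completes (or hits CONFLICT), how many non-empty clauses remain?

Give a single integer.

unit clause [5] forces x5=T; simplify:
  drop -5 from [4, -5, 3] -> [4, 3]
  satisfied 4 clause(s); 4 remain; assigned so far: [5]
unit clause [-2] forces x2=F; simplify:
  drop 2 from [-6, -1, 2] -> [-6, -1]
  satisfied 1 clause(s); 3 remain; assigned so far: [2, 5]

Answer: 3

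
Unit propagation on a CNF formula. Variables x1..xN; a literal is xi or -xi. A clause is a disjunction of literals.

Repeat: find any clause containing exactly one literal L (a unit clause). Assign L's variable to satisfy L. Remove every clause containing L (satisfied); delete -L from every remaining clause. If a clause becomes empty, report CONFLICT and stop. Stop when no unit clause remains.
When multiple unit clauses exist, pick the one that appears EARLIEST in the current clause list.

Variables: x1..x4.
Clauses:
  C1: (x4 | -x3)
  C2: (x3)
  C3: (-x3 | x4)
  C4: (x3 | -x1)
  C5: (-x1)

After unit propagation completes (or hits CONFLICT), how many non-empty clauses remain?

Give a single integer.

unit clause [3] forces x3=T; simplify:
  drop -3 from [4, -3] -> [4]
  drop -3 from [-3, 4] -> [4]
  satisfied 2 clause(s); 3 remain; assigned so far: [3]
unit clause [4] forces x4=T; simplify:
  satisfied 2 clause(s); 1 remain; assigned so far: [3, 4]
unit clause [-1] forces x1=F; simplify:
  satisfied 1 clause(s); 0 remain; assigned so far: [1, 3, 4]

Answer: 0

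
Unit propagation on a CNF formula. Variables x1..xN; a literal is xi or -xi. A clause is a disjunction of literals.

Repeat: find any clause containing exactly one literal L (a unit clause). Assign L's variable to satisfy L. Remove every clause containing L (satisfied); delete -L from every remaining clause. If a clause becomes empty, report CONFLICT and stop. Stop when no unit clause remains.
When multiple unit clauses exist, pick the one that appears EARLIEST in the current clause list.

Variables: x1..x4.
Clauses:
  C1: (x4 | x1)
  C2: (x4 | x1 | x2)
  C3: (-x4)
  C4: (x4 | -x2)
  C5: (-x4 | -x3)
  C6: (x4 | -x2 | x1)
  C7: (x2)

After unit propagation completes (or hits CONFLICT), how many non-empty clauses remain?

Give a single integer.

unit clause [-4] forces x4=F; simplify:
  drop 4 from [4, 1] -> [1]
  drop 4 from [4, 1, 2] -> [1, 2]
  drop 4 from [4, -2] -> [-2]
  drop 4 from [4, -2, 1] -> [-2, 1]
  satisfied 2 clause(s); 5 remain; assigned so far: [4]
unit clause [1] forces x1=T; simplify:
  satisfied 3 clause(s); 2 remain; assigned so far: [1, 4]
unit clause [-2] forces x2=F; simplify:
  drop 2 from [2] -> [] (empty!)
  satisfied 1 clause(s); 1 remain; assigned so far: [1, 2, 4]
CONFLICT (empty clause)

Answer: 0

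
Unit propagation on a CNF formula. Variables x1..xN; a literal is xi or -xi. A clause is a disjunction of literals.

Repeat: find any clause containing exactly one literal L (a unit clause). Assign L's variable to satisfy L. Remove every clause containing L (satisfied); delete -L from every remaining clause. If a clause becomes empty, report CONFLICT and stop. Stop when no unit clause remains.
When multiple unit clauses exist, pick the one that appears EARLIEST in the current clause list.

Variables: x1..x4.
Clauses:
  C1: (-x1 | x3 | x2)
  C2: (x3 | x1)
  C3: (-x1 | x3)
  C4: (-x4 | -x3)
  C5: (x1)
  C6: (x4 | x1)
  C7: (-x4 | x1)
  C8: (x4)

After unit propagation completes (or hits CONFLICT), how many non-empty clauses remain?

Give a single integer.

unit clause [1] forces x1=T; simplify:
  drop -1 from [-1, 3, 2] -> [3, 2]
  drop -1 from [-1, 3] -> [3]
  satisfied 4 clause(s); 4 remain; assigned so far: [1]
unit clause [3] forces x3=T; simplify:
  drop -3 from [-4, -3] -> [-4]
  satisfied 2 clause(s); 2 remain; assigned so far: [1, 3]
unit clause [-4] forces x4=F; simplify:
  drop 4 from [4] -> [] (empty!)
  satisfied 1 clause(s); 1 remain; assigned so far: [1, 3, 4]
CONFLICT (empty clause)

Answer: 0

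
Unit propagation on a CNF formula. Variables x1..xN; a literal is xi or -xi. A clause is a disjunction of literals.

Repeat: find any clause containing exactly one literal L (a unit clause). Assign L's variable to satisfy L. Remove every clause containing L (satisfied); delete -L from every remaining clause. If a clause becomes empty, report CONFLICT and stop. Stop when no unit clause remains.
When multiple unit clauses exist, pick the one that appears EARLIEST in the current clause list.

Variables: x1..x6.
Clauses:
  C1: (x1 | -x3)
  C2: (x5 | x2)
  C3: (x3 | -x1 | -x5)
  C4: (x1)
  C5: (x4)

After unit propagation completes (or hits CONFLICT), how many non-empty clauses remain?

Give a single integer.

unit clause [1] forces x1=T; simplify:
  drop -1 from [3, -1, -5] -> [3, -5]
  satisfied 2 clause(s); 3 remain; assigned so far: [1]
unit clause [4] forces x4=T; simplify:
  satisfied 1 clause(s); 2 remain; assigned so far: [1, 4]

Answer: 2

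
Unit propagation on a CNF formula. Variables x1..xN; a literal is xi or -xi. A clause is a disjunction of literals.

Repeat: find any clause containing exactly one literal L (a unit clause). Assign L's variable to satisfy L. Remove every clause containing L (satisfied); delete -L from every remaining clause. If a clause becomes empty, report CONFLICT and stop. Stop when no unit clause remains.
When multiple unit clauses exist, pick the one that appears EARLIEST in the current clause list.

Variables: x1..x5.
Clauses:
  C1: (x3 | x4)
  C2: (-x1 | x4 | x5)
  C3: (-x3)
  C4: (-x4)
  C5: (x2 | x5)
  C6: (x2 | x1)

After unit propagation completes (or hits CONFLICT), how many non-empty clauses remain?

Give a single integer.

Answer: 2

Derivation:
unit clause [-3] forces x3=F; simplify:
  drop 3 from [3, 4] -> [4]
  satisfied 1 clause(s); 5 remain; assigned so far: [3]
unit clause [4] forces x4=T; simplify:
  drop -4 from [-4] -> [] (empty!)
  satisfied 2 clause(s); 3 remain; assigned so far: [3, 4]
CONFLICT (empty clause)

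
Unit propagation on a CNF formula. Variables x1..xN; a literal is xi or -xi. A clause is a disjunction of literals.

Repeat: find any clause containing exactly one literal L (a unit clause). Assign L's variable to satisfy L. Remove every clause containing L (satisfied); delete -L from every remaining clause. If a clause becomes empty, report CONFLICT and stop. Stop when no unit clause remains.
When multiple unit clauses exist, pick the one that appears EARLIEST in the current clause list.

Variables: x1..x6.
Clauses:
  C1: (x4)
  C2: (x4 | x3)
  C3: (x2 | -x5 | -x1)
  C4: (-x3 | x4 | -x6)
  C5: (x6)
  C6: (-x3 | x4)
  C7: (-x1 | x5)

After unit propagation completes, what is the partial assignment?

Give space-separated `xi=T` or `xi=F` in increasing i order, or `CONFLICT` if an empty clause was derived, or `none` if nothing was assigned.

unit clause [4] forces x4=T; simplify:
  satisfied 4 clause(s); 3 remain; assigned so far: [4]
unit clause [6] forces x6=T; simplify:
  satisfied 1 clause(s); 2 remain; assigned so far: [4, 6]

Answer: x4=T x6=T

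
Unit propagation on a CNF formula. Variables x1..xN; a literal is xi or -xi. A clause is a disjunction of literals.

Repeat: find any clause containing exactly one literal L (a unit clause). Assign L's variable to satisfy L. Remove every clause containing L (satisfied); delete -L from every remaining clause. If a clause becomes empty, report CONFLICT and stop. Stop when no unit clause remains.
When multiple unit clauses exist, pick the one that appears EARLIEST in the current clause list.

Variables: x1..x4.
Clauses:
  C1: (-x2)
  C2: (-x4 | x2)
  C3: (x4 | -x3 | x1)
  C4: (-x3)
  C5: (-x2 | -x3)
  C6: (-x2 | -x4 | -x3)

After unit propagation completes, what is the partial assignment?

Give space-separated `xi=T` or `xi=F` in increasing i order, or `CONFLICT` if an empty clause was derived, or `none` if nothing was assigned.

unit clause [-2] forces x2=F; simplify:
  drop 2 from [-4, 2] -> [-4]
  satisfied 3 clause(s); 3 remain; assigned so far: [2]
unit clause [-4] forces x4=F; simplify:
  drop 4 from [4, -3, 1] -> [-3, 1]
  satisfied 1 clause(s); 2 remain; assigned so far: [2, 4]
unit clause [-3] forces x3=F; simplify:
  satisfied 2 clause(s); 0 remain; assigned so far: [2, 3, 4]

Answer: x2=F x3=F x4=F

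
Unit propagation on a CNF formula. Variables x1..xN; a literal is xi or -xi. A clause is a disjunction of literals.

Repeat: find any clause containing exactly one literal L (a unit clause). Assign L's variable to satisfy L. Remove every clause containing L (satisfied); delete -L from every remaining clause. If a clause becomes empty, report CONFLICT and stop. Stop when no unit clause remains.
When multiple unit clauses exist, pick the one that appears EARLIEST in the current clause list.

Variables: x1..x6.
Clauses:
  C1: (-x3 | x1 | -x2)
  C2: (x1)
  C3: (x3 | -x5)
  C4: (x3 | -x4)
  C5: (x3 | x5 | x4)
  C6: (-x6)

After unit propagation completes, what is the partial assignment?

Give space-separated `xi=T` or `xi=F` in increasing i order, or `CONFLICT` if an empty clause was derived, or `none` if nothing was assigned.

Answer: x1=T x6=F

Derivation:
unit clause [1] forces x1=T; simplify:
  satisfied 2 clause(s); 4 remain; assigned so far: [1]
unit clause [-6] forces x6=F; simplify:
  satisfied 1 clause(s); 3 remain; assigned so far: [1, 6]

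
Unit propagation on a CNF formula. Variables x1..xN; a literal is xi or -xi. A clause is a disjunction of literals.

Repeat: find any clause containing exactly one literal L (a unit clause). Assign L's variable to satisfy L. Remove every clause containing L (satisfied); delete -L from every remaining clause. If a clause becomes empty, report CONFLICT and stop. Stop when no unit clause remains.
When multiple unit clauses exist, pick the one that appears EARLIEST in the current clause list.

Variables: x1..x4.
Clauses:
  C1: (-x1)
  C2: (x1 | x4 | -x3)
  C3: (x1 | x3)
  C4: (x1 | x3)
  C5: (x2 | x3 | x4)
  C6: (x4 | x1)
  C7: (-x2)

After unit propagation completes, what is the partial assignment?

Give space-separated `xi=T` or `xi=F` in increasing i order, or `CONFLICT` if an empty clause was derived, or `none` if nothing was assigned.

Answer: x1=F x2=F x3=T x4=T

Derivation:
unit clause [-1] forces x1=F; simplify:
  drop 1 from [1, 4, -3] -> [4, -3]
  drop 1 from [1, 3] -> [3]
  drop 1 from [1, 3] -> [3]
  drop 1 from [4, 1] -> [4]
  satisfied 1 clause(s); 6 remain; assigned so far: [1]
unit clause [3] forces x3=T; simplify:
  drop -3 from [4, -3] -> [4]
  satisfied 3 clause(s); 3 remain; assigned so far: [1, 3]
unit clause [4] forces x4=T; simplify:
  satisfied 2 clause(s); 1 remain; assigned so far: [1, 3, 4]
unit clause [-2] forces x2=F; simplify:
  satisfied 1 clause(s); 0 remain; assigned so far: [1, 2, 3, 4]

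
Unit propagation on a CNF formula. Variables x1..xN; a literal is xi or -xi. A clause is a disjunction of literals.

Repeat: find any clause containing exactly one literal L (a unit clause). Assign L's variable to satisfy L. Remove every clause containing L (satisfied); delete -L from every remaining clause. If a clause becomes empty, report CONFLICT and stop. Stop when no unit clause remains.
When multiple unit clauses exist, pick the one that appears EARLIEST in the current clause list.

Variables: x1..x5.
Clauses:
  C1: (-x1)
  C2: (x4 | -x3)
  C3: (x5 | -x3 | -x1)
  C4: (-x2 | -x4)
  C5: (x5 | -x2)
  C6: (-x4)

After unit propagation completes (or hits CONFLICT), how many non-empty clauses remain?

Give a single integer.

Answer: 1

Derivation:
unit clause [-1] forces x1=F; simplify:
  satisfied 2 clause(s); 4 remain; assigned so far: [1]
unit clause [-4] forces x4=F; simplify:
  drop 4 from [4, -3] -> [-3]
  satisfied 2 clause(s); 2 remain; assigned so far: [1, 4]
unit clause [-3] forces x3=F; simplify:
  satisfied 1 clause(s); 1 remain; assigned so far: [1, 3, 4]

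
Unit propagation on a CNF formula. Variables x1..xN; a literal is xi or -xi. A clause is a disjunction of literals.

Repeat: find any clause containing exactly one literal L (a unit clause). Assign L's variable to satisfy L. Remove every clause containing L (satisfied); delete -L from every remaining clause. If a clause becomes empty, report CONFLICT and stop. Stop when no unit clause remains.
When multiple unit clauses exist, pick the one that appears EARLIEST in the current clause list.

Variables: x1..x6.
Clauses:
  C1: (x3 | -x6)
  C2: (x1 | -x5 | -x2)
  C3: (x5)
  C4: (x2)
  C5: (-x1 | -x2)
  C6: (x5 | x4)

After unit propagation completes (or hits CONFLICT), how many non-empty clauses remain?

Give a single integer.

unit clause [5] forces x5=T; simplify:
  drop -5 from [1, -5, -2] -> [1, -2]
  satisfied 2 clause(s); 4 remain; assigned so far: [5]
unit clause [2] forces x2=T; simplify:
  drop -2 from [1, -2] -> [1]
  drop -2 from [-1, -2] -> [-1]
  satisfied 1 clause(s); 3 remain; assigned so far: [2, 5]
unit clause [1] forces x1=T; simplify:
  drop -1 from [-1] -> [] (empty!)
  satisfied 1 clause(s); 2 remain; assigned so far: [1, 2, 5]
CONFLICT (empty clause)

Answer: 1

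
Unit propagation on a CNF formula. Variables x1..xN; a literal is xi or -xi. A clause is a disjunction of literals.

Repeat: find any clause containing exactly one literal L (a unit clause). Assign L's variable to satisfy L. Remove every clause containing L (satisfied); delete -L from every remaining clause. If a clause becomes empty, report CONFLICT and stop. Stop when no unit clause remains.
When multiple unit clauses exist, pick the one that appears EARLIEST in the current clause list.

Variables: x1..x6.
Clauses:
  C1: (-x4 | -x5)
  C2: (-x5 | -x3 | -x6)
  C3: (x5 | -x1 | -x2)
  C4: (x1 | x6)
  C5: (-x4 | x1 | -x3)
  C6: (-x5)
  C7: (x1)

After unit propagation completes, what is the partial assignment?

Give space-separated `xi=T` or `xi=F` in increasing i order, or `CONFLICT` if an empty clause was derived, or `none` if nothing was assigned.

Answer: x1=T x2=F x5=F

Derivation:
unit clause [-5] forces x5=F; simplify:
  drop 5 from [5, -1, -2] -> [-1, -2]
  satisfied 3 clause(s); 4 remain; assigned so far: [5]
unit clause [1] forces x1=T; simplify:
  drop -1 from [-1, -2] -> [-2]
  satisfied 3 clause(s); 1 remain; assigned so far: [1, 5]
unit clause [-2] forces x2=F; simplify:
  satisfied 1 clause(s); 0 remain; assigned so far: [1, 2, 5]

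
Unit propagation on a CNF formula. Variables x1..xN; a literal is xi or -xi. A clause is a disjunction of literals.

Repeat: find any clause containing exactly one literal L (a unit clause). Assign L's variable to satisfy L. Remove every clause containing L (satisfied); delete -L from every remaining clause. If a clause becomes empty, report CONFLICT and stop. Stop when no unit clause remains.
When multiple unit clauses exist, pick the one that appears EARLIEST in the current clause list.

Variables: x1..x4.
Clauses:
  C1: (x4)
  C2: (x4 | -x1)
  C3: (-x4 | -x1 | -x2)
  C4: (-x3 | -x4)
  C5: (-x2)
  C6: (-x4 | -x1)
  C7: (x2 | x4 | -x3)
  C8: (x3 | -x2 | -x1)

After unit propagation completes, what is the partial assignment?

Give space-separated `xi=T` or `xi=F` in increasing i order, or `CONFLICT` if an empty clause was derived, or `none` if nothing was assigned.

Answer: x1=F x2=F x3=F x4=T

Derivation:
unit clause [4] forces x4=T; simplify:
  drop -4 from [-4, -1, -2] -> [-1, -2]
  drop -4 from [-3, -4] -> [-3]
  drop -4 from [-4, -1] -> [-1]
  satisfied 3 clause(s); 5 remain; assigned so far: [4]
unit clause [-3] forces x3=F; simplify:
  drop 3 from [3, -2, -1] -> [-2, -1]
  satisfied 1 clause(s); 4 remain; assigned so far: [3, 4]
unit clause [-2] forces x2=F; simplify:
  satisfied 3 clause(s); 1 remain; assigned so far: [2, 3, 4]
unit clause [-1] forces x1=F; simplify:
  satisfied 1 clause(s); 0 remain; assigned so far: [1, 2, 3, 4]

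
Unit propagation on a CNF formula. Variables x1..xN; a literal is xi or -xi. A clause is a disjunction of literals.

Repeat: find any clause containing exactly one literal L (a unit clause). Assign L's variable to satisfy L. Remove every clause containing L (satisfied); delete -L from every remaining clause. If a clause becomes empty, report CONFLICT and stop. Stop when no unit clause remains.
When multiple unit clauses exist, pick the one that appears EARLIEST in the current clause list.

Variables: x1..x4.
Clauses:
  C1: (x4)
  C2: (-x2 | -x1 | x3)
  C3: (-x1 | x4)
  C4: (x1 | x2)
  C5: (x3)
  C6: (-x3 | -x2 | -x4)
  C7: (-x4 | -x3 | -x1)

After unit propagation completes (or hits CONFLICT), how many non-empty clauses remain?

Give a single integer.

Answer: 0

Derivation:
unit clause [4] forces x4=T; simplify:
  drop -4 from [-3, -2, -4] -> [-3, -2]
  drop -4 from [-4, -3, -1] -> [-3, -1]
  satisfied 2 clause(s); 5 remain; assigned so far: [4]
unit clause [3] forces x3=T; simplify:
  drop -3 from [-3, -2] -> [-2]
  drop -3 from [-3, -1] -> [-1]
  satisfied 2 clause(s); 3 remain; assigned so far: [3, 4]
unit clause [-2] forces x2=F; simplify:
  drop 2 from [1, 2] -> [1]
  satisfied 1 clause(s); 2 remain; assigned so far: [2, 3, 4]
unit clause [1] forces x1=T; simplify:
  drop -1 from [-1] -> [] (empty!)
  satisfied 1 clause(s); 1 remain; assigned so far: [1, 2, 3, 4]
CONFLICT (empty clause)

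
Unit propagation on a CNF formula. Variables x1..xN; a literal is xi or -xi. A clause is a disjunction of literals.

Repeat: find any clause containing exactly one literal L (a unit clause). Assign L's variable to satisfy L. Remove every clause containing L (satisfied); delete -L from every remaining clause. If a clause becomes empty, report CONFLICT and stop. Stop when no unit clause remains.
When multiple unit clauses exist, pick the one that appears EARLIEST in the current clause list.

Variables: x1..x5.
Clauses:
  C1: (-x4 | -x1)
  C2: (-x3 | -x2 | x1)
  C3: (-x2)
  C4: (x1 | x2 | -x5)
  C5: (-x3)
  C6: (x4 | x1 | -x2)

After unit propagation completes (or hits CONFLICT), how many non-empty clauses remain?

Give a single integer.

unit clause [-2] forces x2=F; simplify:
  drop 2 from [1, 2, -5] -> [1, -5]
  satisfied 3 clause(s); 3 remain; assigned so far: [2]
unit clause [-3] forces x3=F; simplify:
  satisfied 1 clause(s); 2 remain; assigned so far: [2, 3]

Answer: 2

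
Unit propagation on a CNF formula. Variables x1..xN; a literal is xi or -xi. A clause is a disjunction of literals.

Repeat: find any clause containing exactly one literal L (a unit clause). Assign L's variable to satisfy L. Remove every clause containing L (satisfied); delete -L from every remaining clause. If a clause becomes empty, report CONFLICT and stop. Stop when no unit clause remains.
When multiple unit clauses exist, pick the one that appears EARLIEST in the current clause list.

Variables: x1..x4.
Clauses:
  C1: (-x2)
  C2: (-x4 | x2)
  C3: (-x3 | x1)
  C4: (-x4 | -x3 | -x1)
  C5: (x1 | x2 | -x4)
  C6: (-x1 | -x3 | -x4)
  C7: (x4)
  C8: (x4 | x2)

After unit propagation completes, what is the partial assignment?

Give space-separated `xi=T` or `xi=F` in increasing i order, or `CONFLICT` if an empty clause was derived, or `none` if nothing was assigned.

unit clause [-2] forces x2=F; simplify:
  drop 2 from [-4, 2] -> [-4]
  drop 2 from [1, 2, -4] -> [1, -4]
  drop 2 from [4, 2] -> [4]
  satisfied 1 clause(s); 7 remain; assigned so far: [2]
unit clause [-4] forces x4=F; simplify:
  drop 4 from [4] -> [] (empty!)
  drop 4 from [4] -> [] (empty!)
  satisfied 4 clause(s); 3 remain; assigned so far: [2, 4]
CONFLICT (empty clause)

Answer: CONFLICT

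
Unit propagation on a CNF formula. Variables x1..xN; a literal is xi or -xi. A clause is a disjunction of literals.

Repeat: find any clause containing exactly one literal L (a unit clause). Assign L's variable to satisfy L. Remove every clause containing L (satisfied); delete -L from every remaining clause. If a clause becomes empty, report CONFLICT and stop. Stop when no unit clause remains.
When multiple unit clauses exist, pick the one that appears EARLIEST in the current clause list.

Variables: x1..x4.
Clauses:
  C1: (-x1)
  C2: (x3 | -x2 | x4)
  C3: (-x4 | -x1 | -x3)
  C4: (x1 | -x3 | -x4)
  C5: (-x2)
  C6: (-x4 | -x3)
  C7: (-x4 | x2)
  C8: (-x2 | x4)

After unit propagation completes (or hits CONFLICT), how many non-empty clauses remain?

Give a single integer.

unit clause [-1] forces x1=F; simplify:
  drop 1 from [1, -3, -4] -> [-3, -4]
  satisfied 2 clause(s); 6 remain; assigned so far: [1]
unit clause [-2] forces x2=F; simplify:
  drop 2 from [-4, 2] -> [-4]
  satisfied 3 clause(s); 3 remain; assigned so far: [1, 2]
unit clause [-4] forces x4=F; simplify:
  satisfied 3 clause(s); 0 remain; assigned so far: [1, 2, 4]

Answer: 0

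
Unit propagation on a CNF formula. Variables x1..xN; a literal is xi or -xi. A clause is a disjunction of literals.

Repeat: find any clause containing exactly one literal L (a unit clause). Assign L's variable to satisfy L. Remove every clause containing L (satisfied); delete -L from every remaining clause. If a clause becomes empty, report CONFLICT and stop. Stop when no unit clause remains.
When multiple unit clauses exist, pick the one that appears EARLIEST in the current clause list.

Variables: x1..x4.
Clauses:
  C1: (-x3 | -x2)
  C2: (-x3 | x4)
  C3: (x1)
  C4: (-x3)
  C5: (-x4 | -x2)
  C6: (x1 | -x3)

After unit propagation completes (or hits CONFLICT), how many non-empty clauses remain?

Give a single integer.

Answer: 1

Derivation:
unit clause [1] forces x1=T; simplify:
  satisfied 2 clause(s); 4 remain; assigned so far: [1]
unit clause [-3] forces x3=F; simplify:
  satisfied 3 clause(s); 1 remain; assigned so far: [1, 3]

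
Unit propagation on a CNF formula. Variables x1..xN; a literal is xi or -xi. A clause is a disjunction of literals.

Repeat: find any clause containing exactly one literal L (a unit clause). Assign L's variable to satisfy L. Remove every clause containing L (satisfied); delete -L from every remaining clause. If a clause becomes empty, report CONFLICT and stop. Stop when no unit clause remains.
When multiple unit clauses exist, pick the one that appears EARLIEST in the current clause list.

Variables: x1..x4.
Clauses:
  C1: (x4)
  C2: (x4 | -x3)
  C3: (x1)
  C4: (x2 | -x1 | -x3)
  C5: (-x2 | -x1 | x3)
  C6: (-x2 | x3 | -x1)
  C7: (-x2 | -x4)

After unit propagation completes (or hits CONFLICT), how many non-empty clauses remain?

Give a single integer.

Answer: 0

Derivation:
unit clause [4] forces x4=T; simplify:
  drop -4 from [-2, -4] -> [-2]
  satisfied 2 clause(s); 5 remain; assigned so far: [4]
unit clause [1] forces x1=T; simplify:
  drop -1 from [2, -1, -3] -> [2, -3]
  drop -1 from [-2, -1, 3] -> [-2, 3]
  drop -1 from [-2, 3, -1] -> [-2, 3]
  satisfied 1 clause(s); 4 remain; assigned so far: [1, 4]
unit clause [-2] forces x2=F; simplify:
  drop 2 from [2, -3] -> [-3]
  satisfied 3 clause(s); 1 remain; assigned so far: [1, 2, 4]
unit clause [-3] forces x3=F; simplify:
  satisfied 1 clause(s); 0 remain; assigned so far: [1, 2, 3, 4]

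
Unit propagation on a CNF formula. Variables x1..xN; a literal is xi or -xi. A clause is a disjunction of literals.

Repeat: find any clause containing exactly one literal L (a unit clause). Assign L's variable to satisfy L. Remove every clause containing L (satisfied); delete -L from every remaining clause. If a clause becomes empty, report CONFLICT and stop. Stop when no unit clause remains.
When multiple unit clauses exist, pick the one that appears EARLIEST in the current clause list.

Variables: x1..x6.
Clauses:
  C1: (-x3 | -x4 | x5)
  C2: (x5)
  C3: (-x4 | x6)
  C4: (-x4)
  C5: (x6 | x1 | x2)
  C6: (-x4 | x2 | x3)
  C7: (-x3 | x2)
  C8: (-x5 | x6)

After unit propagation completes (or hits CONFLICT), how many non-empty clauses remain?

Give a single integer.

Answer: 1

Derivation:
unit clause [5] forces x5=T; simplify:
  drop -5 from [-5, 6] -> [6]
  satisfied 2 clause(s); 6 remain; assigned so far: [5]
unit clause [-4] forces x4=F; simplify:
  satisfied 3 clause(s); 3 remain; assigned so far: [4, 5]
unit clause [6] forces x6=T; simplify:
  satisfied 2 clause(s); 1 remain; assigned so far: [4, 5, 6]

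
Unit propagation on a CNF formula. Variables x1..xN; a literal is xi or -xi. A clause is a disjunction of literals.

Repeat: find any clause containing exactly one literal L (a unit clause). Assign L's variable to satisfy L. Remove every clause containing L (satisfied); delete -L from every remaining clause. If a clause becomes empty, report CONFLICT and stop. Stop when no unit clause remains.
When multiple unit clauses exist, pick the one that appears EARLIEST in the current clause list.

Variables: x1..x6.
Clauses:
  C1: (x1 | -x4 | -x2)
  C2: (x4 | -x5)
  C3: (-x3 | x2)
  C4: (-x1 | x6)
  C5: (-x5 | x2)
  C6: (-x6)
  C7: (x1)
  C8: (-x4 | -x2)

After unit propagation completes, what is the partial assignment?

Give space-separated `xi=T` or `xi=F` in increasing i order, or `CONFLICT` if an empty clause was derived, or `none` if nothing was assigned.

unit clause [-6] forces x6=F; simplify:
  drop 6 from [-1, 6] -> [-1]
  satisfied 1 clause(s); 7 remain; assigned so far: [6]
unit clause [-1] forces x1=F; simplify:
  drop 1 from [1, -4, -2] -> [-4, -2]
  drop 1 from [1] -> [] (empty!)
  satisfied 1 clause(s); 6 remain; assigned so far: [1, 6]
CONFLICT (empty clause)

Answer: CONFLICT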